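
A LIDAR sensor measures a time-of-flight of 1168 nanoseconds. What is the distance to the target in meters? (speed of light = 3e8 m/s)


tof = 1168 ns = 1.168e-06 s
dist = c * tof / 2
= 3e8 * 1.168e-06 / 2
= 175.2 m


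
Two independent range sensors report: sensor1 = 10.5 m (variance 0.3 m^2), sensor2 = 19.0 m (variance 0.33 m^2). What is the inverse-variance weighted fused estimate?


w1 = (1/var1) / (1/var1 + 1/var2)
   = 3.3333 / (3.3333 + 3.0303) = 0.5238
w2 = 1 - w1 = 0.4762
fused = w1*s1 + w2*s2 = 5.5 + 9.0476
= 14.5476 m


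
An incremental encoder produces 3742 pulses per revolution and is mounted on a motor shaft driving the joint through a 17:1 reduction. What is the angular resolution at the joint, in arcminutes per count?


counts per rev = 3742
effective counts at joint = 3742 * 17 = 63614
resolution = 360*60 / 63614
= 0.3395 arcmin/count


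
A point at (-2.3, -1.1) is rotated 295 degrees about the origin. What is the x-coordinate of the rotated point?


x' = x*cos(theta) - y*sin(theta)
cos(295 deg) = 0.4226, sin(295 deg) = -0.9063
x' = -2.3 * 0.4226 - -1.1 * -0.9063
= -0.972 - 0.9969
= -1.969


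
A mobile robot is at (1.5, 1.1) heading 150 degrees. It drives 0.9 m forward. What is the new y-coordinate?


y_new = y0 + d*sin(theta)
= 1.1 + 0.9*sin(150)
= 1.1 + 0.45
= 1.55


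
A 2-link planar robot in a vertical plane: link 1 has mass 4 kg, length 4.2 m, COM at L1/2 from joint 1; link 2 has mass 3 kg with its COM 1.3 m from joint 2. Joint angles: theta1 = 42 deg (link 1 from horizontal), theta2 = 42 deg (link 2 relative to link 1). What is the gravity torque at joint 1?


Horizontal distance from joint 1 to link-1 COM:
  x_c1 = (L1/2)*cos(t1) = 2.1 * 0.7431 = 1.5606 m
Horizontal distance from joint 1 to link-2 COM:
  x_c2 = L1*cos(t1) + Lc2*cos(t1+t2)
       = 4.2*0.7431 + 1.3*0.1045 = 3.2571 m
tau1 = m1*g*x_c1 + m2*g*x_c2
     = 4*9.81*1.5606 + 3*9.81*3.2571
     = 61.2381 + 95.8563
     = 157.0944 Nm


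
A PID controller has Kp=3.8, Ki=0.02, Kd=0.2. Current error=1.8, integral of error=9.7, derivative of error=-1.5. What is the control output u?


u = Kp*e + Ki*int(e) + Kd*de/dt
= 3.8*1.8 + 0.02*9.7 + 0.2*(-1.5)
= 6.84 + 0.194 + -0.3
= 6.734


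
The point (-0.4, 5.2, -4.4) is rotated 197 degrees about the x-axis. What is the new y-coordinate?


Rotation about x-axis: y' = y*cos(theta) - z*sin(theta)
= 5.2 * -0.9563 - -4.4 * -0.2924
= -6.2592


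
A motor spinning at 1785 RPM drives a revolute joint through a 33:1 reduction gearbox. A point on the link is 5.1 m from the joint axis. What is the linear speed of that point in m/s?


omega_motor = 1785 * 2*pi/60 = 186.9248 rad/s
omega_joint = omega_motor / 33 = 5.6644 rad/s
v = omega_joint * r = 5.6644 * 5.1
= 28.8884 m/s


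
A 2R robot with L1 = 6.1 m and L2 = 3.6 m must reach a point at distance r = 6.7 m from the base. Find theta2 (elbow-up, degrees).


cos(theta2) = (r^2 - L1^2 - L2^2) / (2*L1*L2)
cos(theta2) = (44.89 - 37.21 - 12.96) / 43.92
cos(theta2) = -0.120219
theta2 = 96.9047 degrees


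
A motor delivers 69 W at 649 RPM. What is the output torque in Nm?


omega = 649 * 2*pi/60 = 67.9631 rad/s
tau = P / omega = 69 / 67.9631
= 1.0153 Nm


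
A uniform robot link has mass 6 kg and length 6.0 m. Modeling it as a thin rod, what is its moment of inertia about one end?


I = (1/3) * m * L^2
= (1/3) * 6 * 6.0^2
= 0.333333 * 6 * 36.0
= 72.0 kg*m^2


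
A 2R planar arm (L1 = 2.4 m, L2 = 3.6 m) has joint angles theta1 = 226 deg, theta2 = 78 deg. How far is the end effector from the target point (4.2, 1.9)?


End effector via forward kinematics:
x = L1*cos(t1) + L2*cos(t1+t2) = 0.3459
y = L1*sin(t1) + L2*sin(t1+t2) = -4.711
Distance to target:
d = sqrt((4.2 - 0.3459)^2 + (1.9 - -4.711)^2)
= sqrt(14.854 + 43.7047)
= 7.6524 m


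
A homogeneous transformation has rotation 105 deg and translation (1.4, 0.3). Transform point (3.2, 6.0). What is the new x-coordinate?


x' = cos(theta)*px - sin(theta)*py + tx
= -0.2588*3.2 - 0.9659*6.0 + 1.4
= -5.2238


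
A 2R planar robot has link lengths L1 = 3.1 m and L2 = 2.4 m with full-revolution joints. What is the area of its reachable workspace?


r_max = L1 + L2 = 5.5 m
r_min = |L1 - L2| = 0.7 m
Area = pi*(r_max^2 - r_min^2)
= pi*(30.25 - 0.49)
= pi * 29.76
= 93.4938 m^2


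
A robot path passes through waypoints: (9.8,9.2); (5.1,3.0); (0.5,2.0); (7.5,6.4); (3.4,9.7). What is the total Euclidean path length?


Segment lengths:
  seg1 = sqrt((-4.7)^2 + (-6.2)^2) = 7.7801
  seg2 = sqrt((-4.6)^2 + (-1.0)^2) = 4.7074
  seg3 = sqrt((7.0)^2 + (4.4)^2) = 8.268
  seg4 = sqrt((-4.1)^2 + (3.3)^2) = 5.2631
Total = 26.0186


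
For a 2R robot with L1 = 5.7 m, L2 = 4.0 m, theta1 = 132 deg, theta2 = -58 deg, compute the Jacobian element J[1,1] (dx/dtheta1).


J[1,1] = -L1*sin(t1) - L2*sin(t1+t2)
= -5.7*sin(132) - 4.0*sin(74)
= -8.081


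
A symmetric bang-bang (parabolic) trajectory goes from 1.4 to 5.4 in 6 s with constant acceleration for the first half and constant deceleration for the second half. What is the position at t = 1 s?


Symmetric rest-to-rest: each phase covers (pf-p0)/2 in time T/2. 0.5*a*(T/2)^2 = (pf-p0)/2 => a = 4*(pf-p0)/T^2
a = 4*(5.4-1.4)/6^2 = 0.4444
t = 1 is in the acceleration phase (t <= T/2).
p = p0 + 0.5*a*t^2 = 1.4 + 0.5*0.4444*1^2
= 1.6222


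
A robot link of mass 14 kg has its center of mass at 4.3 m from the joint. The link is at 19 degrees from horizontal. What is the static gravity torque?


tau = m*g*L*cos(angle)
= 14 * 9.81 * 4.3 * cos(19 deg)
= 14 * 9.81 * 4.3 * 0.9455
= 558.3873 Nm


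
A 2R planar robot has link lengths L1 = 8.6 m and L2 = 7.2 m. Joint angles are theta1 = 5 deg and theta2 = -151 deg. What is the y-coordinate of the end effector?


Convert angles to radians: theta1 = 0.0873, theta2 = -2.6354
y = L1*sin(theta1) + L2*sin(theta1+theta2)
y = 0.7495 + -4.0262
y = -3.2766


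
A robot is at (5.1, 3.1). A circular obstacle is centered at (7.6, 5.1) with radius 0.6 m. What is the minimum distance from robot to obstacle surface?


center_dist = sqrt((5.1-7.6)^2 + (3.1-5.1)^2)
= sqrt(6.25 + 4.0)
= 3.2016
min_dist = center_dist - radius = 3.2016 - 0.6 = 2.6016 m


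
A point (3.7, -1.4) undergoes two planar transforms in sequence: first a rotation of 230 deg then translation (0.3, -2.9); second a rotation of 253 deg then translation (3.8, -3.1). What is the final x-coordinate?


After transform 1:
x1 = cos(230)*3.7 - sin(230)*-1.4 + 0.3 = -3.1508
y1 = sin(230)*3.7 + cos(230)*-1.4 + -2.9 = -4.8345
After transform 2:
x2 = cos(253)*-3.1508 - sin(253)*-4.8345 + 3.8
= 0.098


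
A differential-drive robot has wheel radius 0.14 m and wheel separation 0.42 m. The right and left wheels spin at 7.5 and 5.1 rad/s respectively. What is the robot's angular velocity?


vR = r*wR = 0.14*7.5 = 1.05 m/s
vL = r*wL = 0.14*5.1 = 0.714 m/s
v = (vR+vL)/2 = 0.882 m/s
omega = (vR-vL)/L = 0.8 rad/s
angular velocity = 0.8 rad/s


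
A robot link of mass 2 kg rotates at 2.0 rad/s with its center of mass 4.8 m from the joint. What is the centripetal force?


F = m * omega^2 * r
= 2 * 2.0^2 * 4.8
= 2 * 4.0 * 4.8
= 38.4 N


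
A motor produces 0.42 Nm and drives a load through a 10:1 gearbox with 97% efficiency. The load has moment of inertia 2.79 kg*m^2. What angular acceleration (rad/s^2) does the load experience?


tau_out = tau_motor * N * eta
= 0.42 * 10 * 0.97 = 4.074 Nm
alpha = tau_out / I = 4.074 / 2.79
= 1.4602 rad/s^2


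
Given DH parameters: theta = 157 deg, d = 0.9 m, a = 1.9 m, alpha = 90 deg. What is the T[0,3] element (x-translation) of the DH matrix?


T[0,3] = a * cos(theta)
= 1.9 * cos(157 deg)
= 1.9 * -0.9205
= -1.749


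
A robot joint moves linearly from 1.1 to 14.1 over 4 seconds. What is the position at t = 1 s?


s = t/T = 1/4 = 0.25
p(t) = p0 + (pf-p0)*s
= 1.1 + (14.1 - 1.1) * 0.25
= 4.35


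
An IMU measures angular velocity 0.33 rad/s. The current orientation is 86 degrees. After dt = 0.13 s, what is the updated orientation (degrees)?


delta_theta = w * dt = 0.33 * 0.13 = 0.0429 rad
= 2.458 deg
theta_new = 86 + 2.458 = 88.458 deg


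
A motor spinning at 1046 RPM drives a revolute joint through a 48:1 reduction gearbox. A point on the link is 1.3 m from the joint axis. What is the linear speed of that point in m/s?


omega_motor = 1046 * 2*pi/60 = 109.5369 rad/s
omega_joint = omega_motor / 48 = 2.282 rad/s
v = omega_joint * r = 2.282 * 1.3
= 2.9666 m/s


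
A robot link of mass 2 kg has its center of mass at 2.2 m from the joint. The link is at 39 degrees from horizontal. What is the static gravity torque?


tau = m*g*L*cos(angle)
= 2 * 9.81 * 2.2 * cos(39 deg)
= 2 * 9.81 * 2.2 * 0.7771
= 33.5447 Nm


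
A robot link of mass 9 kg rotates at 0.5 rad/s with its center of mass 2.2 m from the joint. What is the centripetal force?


F = m * omega^2 * r
= 9 * 0.5^2 * 2.2
= 9 * 0.25 * 2.2
= 4.95 N


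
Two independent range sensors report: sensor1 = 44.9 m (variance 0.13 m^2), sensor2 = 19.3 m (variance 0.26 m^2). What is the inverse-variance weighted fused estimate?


w1 = (1/var1) / (1/var1 + 1/var2)
   = 7.6923 / (7.6923 + 3.8462) = 0.6667
w2 = 1 - w1 = 0.3333
fused = w1*s1 + w2*s2 = 29.9333 + 6.4333
= 36.3667 m


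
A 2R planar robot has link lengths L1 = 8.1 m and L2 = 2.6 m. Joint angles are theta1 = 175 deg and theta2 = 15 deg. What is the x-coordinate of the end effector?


Convert angles to radians: theta1 = 3.0543, theta2 = 0.2618
x = L1*cos(theta1) + L2*cos(theta1+theta2)
x = -8.0692 + -2.5605
x = -10.6297


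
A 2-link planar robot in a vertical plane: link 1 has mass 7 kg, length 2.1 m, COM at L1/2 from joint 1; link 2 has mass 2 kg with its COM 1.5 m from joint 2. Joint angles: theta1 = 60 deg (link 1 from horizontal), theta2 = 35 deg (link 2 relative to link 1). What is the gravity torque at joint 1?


Horizontal distance from joint 1 to link-1 COM:
  x_c1 = (L1/2)*cos(t1) = 1.05 * 0.5 = 0.525 m
Horizontal distance from joint 1 to link-2 COM:
  x_c2 = L1*cos(t1) + Lc2*cos(t1+t2)
       = 2.1*0.5 + 1.5*-0.0872 = 0.9193 m
tau1 = m1*g*x_c1 + m2*g*x_c2
     = 7*9.81*0.525 + 2*9.81*0.9193
     = 36.0518 + 18.036
     = 54.0878 Nm


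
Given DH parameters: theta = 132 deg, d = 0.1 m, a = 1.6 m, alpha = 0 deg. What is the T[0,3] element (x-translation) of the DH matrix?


T[0,3] = a * cos(theta)
= 1.6 * cos(132 deg)
= 1.6 * -0.6691
= -1.0706


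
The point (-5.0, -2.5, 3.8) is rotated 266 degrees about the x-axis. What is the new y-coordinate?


Rotation about x-axis: y' = y*cos(theta) - z*sin(theta)
= -2.5 * -0.0698 - 3.8 * -0.9976
= 3.9651


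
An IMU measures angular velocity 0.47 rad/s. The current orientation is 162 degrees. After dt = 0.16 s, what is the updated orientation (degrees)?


delta_theta = w * dt = 0.47 * 0.16 = 0.0752 rad
= 4.3086 deg
theta_new = 162 + 4.3086 = 166.3086 deg


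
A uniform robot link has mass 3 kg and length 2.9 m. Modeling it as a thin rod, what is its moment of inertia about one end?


I = (1/3) * m * L^2
= (1/3) * 3 * 2.9^2
= 0.333333 * 3 * 8.41
= 8.41 kg*m^2


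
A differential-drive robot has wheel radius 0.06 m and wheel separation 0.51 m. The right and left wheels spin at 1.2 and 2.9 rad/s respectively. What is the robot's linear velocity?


vR = r*wR = 0.06*1.2 = 0.072 m/s
vL = r*wL = 0.06*2.9 = 0.174 m/s
v = (vR+vL)/2 = 0.123 m/s
omega = (vR-vL)/L = -0.2 rad/s
linear velocity = 0.123 m/s


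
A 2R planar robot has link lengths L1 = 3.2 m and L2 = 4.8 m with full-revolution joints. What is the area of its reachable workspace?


r_max = L1 + L2 = 8.0 m
r_min = |L1 - L2| = 1.6 m
Area = pi*(r_max^2 - r_min^2)
= pi*(64.0 - 2.56)
= pi * 61.44
= 193.0195 m^2


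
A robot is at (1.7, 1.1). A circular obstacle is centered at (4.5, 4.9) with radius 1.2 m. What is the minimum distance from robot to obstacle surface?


center_dist = sqrt((1.7-4.5)^2 + (1.1-4.9)^2)
= sqrt(7.84 + 14.44)
= 4.7202
min_dist = center_dist - radius = 4.7202 - 1.2 = 3.5202 m


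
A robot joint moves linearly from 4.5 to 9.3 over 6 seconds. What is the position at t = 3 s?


s = t/T = 3/6 = 0.5
p(t) = p0 + (pf-p0)*s
= 4.5 + (9.3 - 4.5) * 0.5
= 6.9


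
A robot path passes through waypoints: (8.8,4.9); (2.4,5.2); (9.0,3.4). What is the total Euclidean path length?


Segment lengths:
  seg1 = sqrt((-6.4)^2 + (0.3)^2) = 6.407
  seg2 = sqrt((6.6)^2 + (-1.8)^2) = 6.8411
Total = 13.2481


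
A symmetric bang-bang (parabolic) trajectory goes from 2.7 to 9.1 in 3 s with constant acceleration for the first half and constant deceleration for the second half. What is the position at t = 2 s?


Symmetric rest-to-rest: each phase covers (pf-p0)/2 in time T/2. 0.5*a*(T/2)^2 = (pf-p0)/2 => a = 4*(pf-p0)/T^2
a = 4*(9.1-2.7)/3^2 = 2.8444
t = 2 is in the deceleration phase (t > T/2).
p = pf - 0.5*a*(T-t)^2 = 9.1 - 0.5*2.8444*1^2
= 7.6778


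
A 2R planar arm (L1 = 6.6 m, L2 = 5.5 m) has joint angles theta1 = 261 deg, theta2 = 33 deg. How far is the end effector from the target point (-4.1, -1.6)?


End effector via forward kinematics:
x = L1*cos(t1) + L2*cos(t1+t2) = 1.2046
y = L1*sin(t1) + L2*sin(t1+t2) = -11.5432
Distance to target:
d = sqrt((-4.1 - 1.2046)^2 + (-1.6 - -11.5432)^2)
= sqrt(28.1386 + 98.8681)
= 11.2697 m


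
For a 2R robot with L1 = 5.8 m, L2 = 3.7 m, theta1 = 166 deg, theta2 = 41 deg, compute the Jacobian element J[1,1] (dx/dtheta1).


J[1,1] = -L1*sin(t1) - L2*sin(t1+t2)
= -5.8*sin(166) - 3.7*sin(207)
= 0.2766


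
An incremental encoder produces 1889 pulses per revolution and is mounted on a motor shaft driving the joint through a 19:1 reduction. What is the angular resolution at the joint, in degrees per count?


counts per rev = 1889
effective counts at joint = 1889 * 19 = 35891
resolution = 360 / 35891
= 0.01 deg/count


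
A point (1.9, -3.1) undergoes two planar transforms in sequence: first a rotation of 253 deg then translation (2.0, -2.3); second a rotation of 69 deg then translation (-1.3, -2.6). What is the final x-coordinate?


After transform 1:
x1 = cos(253)*1.9 - sin(253)*-3.1 + 2.0 = -1.5201
y1 = sin(253)*1.9 + cos(253)*-3.1 + -2.3 = -3.2106
After transform 2:
x2 = cos(69)*-1.5201 - sin(69)*-3.2106 + -1.3
= 1.1526


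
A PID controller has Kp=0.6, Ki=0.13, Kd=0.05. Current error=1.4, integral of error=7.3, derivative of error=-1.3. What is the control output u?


u = Kp*e + Ki*int(e) + Kd*de/dt
= 0.6*1.4 + 0.13*7.3 + 0.05*(-1.3)
= 0.84 + 0.949 + -0.065
= 1.724


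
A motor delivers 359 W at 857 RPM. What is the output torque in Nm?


omega = 857 * 2*pi/60 = 89.7448 rad/s
tau = P / omega = 359 / 89.7448
= 4.0002 Nm


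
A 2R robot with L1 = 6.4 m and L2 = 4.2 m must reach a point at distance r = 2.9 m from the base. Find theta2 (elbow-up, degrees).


cos(theta2) = (r^2 - L1^2 - L2^2) / (2*L1*L2)
cos(theta2) = (8.41 - 40.96 - 17.64) / 53.76
cos(theta2) = -0.933594
theta2 = 159.0021 degrees


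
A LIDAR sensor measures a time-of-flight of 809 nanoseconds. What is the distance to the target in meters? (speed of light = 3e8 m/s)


tof = 809 ns = 8.09e-07 s
dist = c * tof / 2
= 3e8 * 8.09e-07 / 2
= 121.35 m


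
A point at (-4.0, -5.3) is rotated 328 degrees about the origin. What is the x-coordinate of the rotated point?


x' = x*cos(theta) - y*sin(theta)
cos(328 deg) = 0.848, sin(328 deg) = -0.5299
x' = -4.0 * 0.848 - -5.3 * -0.5299
= -3.3922 - 2.8086
= -6.2008


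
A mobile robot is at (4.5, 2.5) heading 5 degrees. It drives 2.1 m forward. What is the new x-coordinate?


x_new = x0 + d*cos(theta)
= 4.5 + 2.1*cos(5)
= 4.5 + 2.092
= 6.592


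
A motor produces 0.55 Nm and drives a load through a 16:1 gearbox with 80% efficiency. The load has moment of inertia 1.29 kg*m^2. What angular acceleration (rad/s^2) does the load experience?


tau_out = tau_motor * N * eta
= 0.55 * 16 * 0.8 = 7.04 Nm
alpha = tau_out / I = 7.04 / 1.29
= 5.4574 rad/s^2


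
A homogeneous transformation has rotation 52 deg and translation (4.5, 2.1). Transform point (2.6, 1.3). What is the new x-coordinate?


x' = cos(theta)*px - sin(theta)*py + tx
= 0.6157*2.6 - 0.788*1.3 + 4.5
= 5.0763


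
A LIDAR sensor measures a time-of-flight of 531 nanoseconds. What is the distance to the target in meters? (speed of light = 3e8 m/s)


tof = 531 ns = 5.31e-07 s
dist = c * tof / 2
= 3e8 * 5.31e-07 / 2
= 79.65 m


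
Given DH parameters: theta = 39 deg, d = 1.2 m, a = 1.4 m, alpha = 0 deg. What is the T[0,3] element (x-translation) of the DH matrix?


T[0,3] = a * cos(theta)
= 1.4 * cos(39 deg)
= 1.4 * 0.7771
= 1.088


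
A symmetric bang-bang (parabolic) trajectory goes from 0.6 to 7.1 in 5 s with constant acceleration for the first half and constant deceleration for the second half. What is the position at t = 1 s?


Symmetric rest-to-rest: each phase covers (pf-p0)/2 in time T/2. 0.5*a*(T/2)^2 = (pf-p0)/2 => a = 4*(pf-p0)/T^2
a = 4*(7.1-0.6)/5^2 = 1.04
t = 1 is in the acceleration phase (t <= T/2).
p = p0 + 0.5*a*t^2 = 0.6 + 0.5*1.04*1^2
= 1.12


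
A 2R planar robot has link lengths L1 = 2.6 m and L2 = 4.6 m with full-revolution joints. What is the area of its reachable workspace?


r_max = L1 + L2 = 7.2 m
r_min = |L1 - L2| = 2.0 m
Area = pi*(r_max^2 - r_min^2)
= pi*(51.84 - 4.0)
= pi * 47.84
= 150.2938 m^2


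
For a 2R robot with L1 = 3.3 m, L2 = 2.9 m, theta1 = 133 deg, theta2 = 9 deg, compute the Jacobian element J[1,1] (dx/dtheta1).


J[1,1] = -L1*sin(t1) - L2*sin(t1+t2)
= -3.3*sin(133) - 2.9*sin(142)
= -4.1989


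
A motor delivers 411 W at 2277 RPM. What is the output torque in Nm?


omega = 2277 * 2*pi/60 = 238.4469 rad/s
tau = P / omega = 411 / 238.4469
= 1.7237 Nm


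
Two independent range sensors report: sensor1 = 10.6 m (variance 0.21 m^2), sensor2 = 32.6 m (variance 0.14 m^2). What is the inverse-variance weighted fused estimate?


w1 = (1/var1) / (1/var1 + 1/var2)
   = 4.7619 / (4.7619 + 7.1429) = 0.4
w2 = 1 - w1 = 0.6
fused = w1*s1 + w2*s2 = 4.24 + 19.56
= 23.8 m


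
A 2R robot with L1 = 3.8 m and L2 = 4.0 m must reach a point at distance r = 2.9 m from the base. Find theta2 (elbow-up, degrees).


cos(theta2) = (r^2 - L1^2 - L2^2) / (2*L1*L2)
cos(theta2) = (8.41 - 14.44 - 16.0) / 30.4
cos(theta2) = -0.724671
theta2 = 136.4415 degrees


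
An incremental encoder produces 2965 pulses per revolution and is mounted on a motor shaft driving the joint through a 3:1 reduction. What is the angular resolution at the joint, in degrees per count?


counts per rev = 2965
effective counts at joint = 2965 * 3 = 8895
resolution = 360 / 8895
= 0.0405 deg/count


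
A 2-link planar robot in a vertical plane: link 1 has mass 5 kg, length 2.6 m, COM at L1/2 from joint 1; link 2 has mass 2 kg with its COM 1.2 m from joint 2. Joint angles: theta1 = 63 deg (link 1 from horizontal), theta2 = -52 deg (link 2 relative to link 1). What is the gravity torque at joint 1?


Horizontal distance from joint 1 to link-1 COM:
  x_c1 = (L1/2)*cos(t1) = 1.3 * 0.454 = 0.5902 m
Horizontal distance from joint 1 to link-2 COM:
  x_c2 = L1*cos(t1) + Lc2*cos(t1+t2)
       = 2.6*0.454 + 1.2*0.9816 = 2.3583 m
tau1 = m1*g*x_c1 + m2*g*x_c2
     = 5*9.81*0.5902 + 2*9.81*2.3583
     = 28.9487 + 46.2704
     = 75.2191 Nm


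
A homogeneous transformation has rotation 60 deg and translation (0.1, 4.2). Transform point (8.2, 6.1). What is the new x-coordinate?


x' = cos(theta)*px - sin(theta)*py + tx
= 0.5*8.2 - 0.866*6.1 + 0.1
= -1.0828


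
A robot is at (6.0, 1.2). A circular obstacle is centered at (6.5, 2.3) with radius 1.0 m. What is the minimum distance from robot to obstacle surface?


center_dist = sqrt((6.0-6.5)^2 + (1.2-2.3)^2)
= sqrt(0.25 + 1.21)
= 1.2083
min_dist = center_dist - radius = 1.2083 - 1.0 = 0.2083 m


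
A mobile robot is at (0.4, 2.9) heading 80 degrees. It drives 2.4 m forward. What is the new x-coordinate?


x_new = x0 + d*cos(theta)
= 0.4 + 2.4*cos(80)
= 0.4 + 0.4168
= 0.8168


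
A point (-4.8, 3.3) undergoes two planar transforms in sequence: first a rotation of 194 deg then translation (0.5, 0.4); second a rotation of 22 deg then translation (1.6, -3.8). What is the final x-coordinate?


After transform 1:
x1 = cos(194)*-4.8 - sin(194)*3.3 + 0.5 = 5.9558
y1 = sin(194)*-4.8 + cos(194)*3.3 + 0.4 = -1.6408
After transform 2:
x2 = cos(22)*5.9558 - sin(22)*-1.6408 + 1.6
= 7.7367


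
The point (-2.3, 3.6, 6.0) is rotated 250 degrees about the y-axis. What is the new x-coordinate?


Rotation about y-axis: x' = x*cos(theta) + z*sin(theta)
= -2.3 * -0.342 + 6.0 * -0.9397
= -4.8515


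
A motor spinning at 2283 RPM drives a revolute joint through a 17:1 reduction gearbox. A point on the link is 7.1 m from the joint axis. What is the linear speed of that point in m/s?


omega_motor = 2283 * 2*pi/60 = 239.0752 rad/s
omega_joint = omega_motor / 17 = 14.0632 rad/s
v = omega_joint * r = 14.0632 * 7.1
= 99.8491 m/s


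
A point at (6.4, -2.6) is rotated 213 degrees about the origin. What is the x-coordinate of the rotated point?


x' = x*cos(theta) - y*sin(theta)
cos(213 deg) = -0.8387, sin(213 deg) = -0.5446
x' = 6.4 * -0.8387 - -2.6 * -0.5446
= -5.3675 - 1.4161
= -6.7836


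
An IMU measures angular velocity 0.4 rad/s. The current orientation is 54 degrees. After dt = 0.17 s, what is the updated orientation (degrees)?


delta_theta = w * dt = 0.4 * 0.17 = 0.068 rad
= 3.8961 deg
theta_new = 54 + 3.8961 = 57.8961 deg


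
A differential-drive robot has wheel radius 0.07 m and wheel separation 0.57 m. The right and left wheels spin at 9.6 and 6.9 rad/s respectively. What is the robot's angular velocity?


vR = r*wR = 0.07*9.6 = 0.672 m/s
vL = r*wL = 0.07*6.9 = 0.483 m/s
v = (vR+vL)/2 = 0.5775 m/s
omega = (vR-vL)/L = 0.3316 rad/s
angular velocity = 0.3316 rad/s


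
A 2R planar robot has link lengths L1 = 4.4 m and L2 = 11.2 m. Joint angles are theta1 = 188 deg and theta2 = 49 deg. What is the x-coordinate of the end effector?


Convert angles to radians: theta1 = 3.2812, theta2 = 0.8552
x = L1*cos(theta1) + L2*cos(theta1+theta2)
x = -4.3572 + -6.1
x = -10.4571


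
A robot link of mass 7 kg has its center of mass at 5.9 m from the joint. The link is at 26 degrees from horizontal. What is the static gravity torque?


tau = m*g*L*cos(angle)
= 7 * 9.81 * 5.9 * cos(26 deg)
= 7 * 9.81 * 5.9 * 0.8988
= 364.1491 Nm


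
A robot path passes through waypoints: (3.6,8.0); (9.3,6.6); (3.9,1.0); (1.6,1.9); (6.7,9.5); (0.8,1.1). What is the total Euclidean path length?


Segment lengths:
  seg1 = sqrt((5.7)^2 + (-1.4)^2) = 5.8694
  seg2 = sqrt((-5.4)^2 + (-5.6)^2) = 7.7795
  seg3 = sqrt((-2.3)^2 + (0.9)^2) = 2.4698
  seg4 = sqrt((5.1)^2 + (7.6)^2) = 9.1526
  seg5 = sqrt((-5.9)^2 + (-8.4)^2) = 10.265
Total = 35.5363


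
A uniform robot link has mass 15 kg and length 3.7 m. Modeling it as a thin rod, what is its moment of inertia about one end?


I = (1/3) * m * L^2
= (1/3) * 15 * 3.7^2
= 0.333333 * 15 * 13.69
= 68.45 kg*m^2


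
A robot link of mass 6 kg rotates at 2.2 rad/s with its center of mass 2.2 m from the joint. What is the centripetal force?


F = m * omega^2 * r
= 6 * 2.2^2 * 2.2
= 6 * 4.84 * 2.2
= 63.888 N


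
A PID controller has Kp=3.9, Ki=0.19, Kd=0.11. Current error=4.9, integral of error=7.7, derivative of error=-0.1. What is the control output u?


u = Kp*e + Ki*int(e) + Kd*de/dt
= 3.9*4.9 + 0.19*7.7 + 0.11*(-0.1)
= 19.11 + 1.463 + -0.011
= 20.562


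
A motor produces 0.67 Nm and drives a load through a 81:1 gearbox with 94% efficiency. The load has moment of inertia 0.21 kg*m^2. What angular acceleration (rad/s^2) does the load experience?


tau_out = tau_motor * N * eta
= 0.67 * 81 * 0.94 = 51.0138 Nm
alpha = tau_out / I = 51.0138 / 0.21
= 242.9229 rad/s^2


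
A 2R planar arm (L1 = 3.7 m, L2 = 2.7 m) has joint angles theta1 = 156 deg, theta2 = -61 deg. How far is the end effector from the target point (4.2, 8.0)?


End effector via forward kinematics:
x = L1*cos(t1) + L2*cos(t1+t2) = -3.6154
y = L1*sin(t1) + L2*sin(t1+t2) = 4.1947
Distance to target:
d = sqrt((4.2 - -3.6154)^2 + (8.0 - 4.1947)^2)
= sqrt(61.0811 + 14.4807)
= 8.6926 m


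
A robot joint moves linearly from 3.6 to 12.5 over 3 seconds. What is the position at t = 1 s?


s = t/T = 1/3 = 0.3333
p(t) = p0 + (pf-p0)*s
= 3.6 + (12.5 - 3.6) * 0.3333
= 6.5667


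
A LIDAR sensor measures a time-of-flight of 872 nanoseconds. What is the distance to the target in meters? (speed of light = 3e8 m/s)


tof = 872 ns = 8.72e-07 s
dist = c * tof / 2
= 3e8 * 8.72e-07 / 2
= 130.8 m


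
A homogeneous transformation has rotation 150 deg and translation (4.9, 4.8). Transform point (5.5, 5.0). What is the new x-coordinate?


x' = cos(theta)*px - sin(theta)*py + tx
= -0.866*5.5 - 0.5*5.0 + 4.9
= -2.3631


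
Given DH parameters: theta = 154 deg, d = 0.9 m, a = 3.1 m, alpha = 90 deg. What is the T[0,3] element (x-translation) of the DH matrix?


T[0,3] = a * cos(theta)
= 3.1 * cos(154 deg)
= 3.1 * -0.8988
= -2.7863


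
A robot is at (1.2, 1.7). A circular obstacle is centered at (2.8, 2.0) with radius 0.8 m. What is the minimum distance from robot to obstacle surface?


center_dist = sqrt((1.2-2.8)^2 + (1.7-2.0)^2)
= sqrt(2.56 + 0.09)
= 1.6279
min_dist = center_dist - radius = 1.6279 - 0.8 = 0.8279 m


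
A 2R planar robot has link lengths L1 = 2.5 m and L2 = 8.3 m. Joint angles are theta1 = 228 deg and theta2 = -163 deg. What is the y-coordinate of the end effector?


Convert angles to radians: theta1 = 3.9794, theta2 = -2.8449
y = L1*sin(theta1) + L2*sin(theta1+theta2)
y = -1.8579 + 7.5224
y = 5.6645


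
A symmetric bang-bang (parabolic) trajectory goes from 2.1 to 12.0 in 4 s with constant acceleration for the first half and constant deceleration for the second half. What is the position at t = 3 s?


Symmetric rest-to-rest: each phase covers (pf-p0)/2 in time T/2. 0.5*a*(T/2)^2 = (pf-p0)/2 => a = 4*(pf-p0)/T^2
a = 4*(12.0-2.1)/4^2 = 2.475
t = 3 is in the deceleration phase (t > T/2).
p = pf - 0.5*a*(T-t)^2 = 12.0 - 0.5*2.475*1^2
= 10.7625


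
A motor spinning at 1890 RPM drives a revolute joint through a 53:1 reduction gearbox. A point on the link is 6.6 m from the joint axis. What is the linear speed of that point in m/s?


omega_motor = 1890 * 2*pi/60 = 197.9203 rad/s
omega_joint = omega_motor / 53 = 3.7343 rad/s
v = omega_joint * r = 3.7343 * 6.6
= 24.6467 m/s


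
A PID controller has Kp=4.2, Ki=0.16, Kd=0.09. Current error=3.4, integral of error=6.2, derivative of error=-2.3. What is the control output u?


u = Kp*e + Ki*int(e) + Kd*de/dt
= 4.2*3.4 + 0.16*6.2 + 0.09*(-2.3)
= 14.28 + 0.992 + -0.207
= 15.065


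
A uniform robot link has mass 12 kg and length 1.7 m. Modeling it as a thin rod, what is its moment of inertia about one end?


I = (1/3) * m * L^2
= (1/3) * 12 * 1.7^2
= 0.333333 * 12 * 2.89
= 11.56 kg*m^2


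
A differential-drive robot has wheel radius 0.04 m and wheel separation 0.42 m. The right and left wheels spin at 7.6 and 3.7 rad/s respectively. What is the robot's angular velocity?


vR = r*wR = 0.04*7.6 = 0.304 m/s
vL = r*wL = 0.04*3.7 = 0.148 m/s
v = (vR+vL)/2 = 0.226 m/s
omega = (vR-vL)/L = 0.3714 rad/s
angular velocity = 0.3714 rad/s


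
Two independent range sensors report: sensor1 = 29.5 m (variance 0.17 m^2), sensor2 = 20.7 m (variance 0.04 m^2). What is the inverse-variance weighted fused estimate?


w1 = (1/var1) / (1/var1 + 1/var2)
   = 5.8824 / (5.8824 + 25.0) = 0.1905
w2 = 1 - w1 = 0.8095
fused = w1*s1 + w2*s2 = 5.619 + 16.7571
= 22.3762 m


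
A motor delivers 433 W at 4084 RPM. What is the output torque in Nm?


omega = 4084 * 2*pi/60 = 427.6755 rad/s
tau = P / omega = 433 / 427.6755
= 1.0124 Nm


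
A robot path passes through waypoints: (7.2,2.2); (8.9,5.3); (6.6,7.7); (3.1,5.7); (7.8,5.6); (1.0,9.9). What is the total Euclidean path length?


Segment lengths:
  seg1 = sqrt((1.7)^2 + (3.1)^2) = 3.5355
  seg2 = sqrt((-2.3)^2 + (2.4)^2) = 3.3242
  seg3 = sqrt((-3.5)^2 + (-2.0)^2) = 4.0311
  seg4 = sqrt((4.7)^2 + (-0.1)^2) = 4.7011
  seg5 = sqrt((-6.8)^2 + (4.3)^2) = 8.0455
Total = 23.6374


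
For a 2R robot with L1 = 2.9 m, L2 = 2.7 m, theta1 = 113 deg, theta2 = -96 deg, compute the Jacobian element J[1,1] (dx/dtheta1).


J[1,1] = -L1*sin(t1) - L2*sin(t1+t2)
= -2.9*sin(113) - 2.7*sin(17)
= -3.4589


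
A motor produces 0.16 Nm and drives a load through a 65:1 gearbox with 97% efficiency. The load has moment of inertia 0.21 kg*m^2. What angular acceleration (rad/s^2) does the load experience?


tau_out = tau_motor * N * eta
= 0.16 * 65 * 0.97 = 10.088 Nm
alpha = tau_out / I = 10.088 / 0.21
= 48.0381 rad/s^2


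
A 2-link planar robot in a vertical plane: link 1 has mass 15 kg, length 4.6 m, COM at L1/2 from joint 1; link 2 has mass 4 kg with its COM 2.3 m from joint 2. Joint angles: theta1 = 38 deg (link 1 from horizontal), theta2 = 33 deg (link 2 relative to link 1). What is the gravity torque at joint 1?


Horizontal distance from joint 1 to link-1 COM:
  x_c1 = (L1/2)*cos(t1) = 2.3 * 0.788 = 1.8124 m
Horizontal distance from joint 1 to link-2 COM:
  x_c2 = L1*cos(t1) + Lc2*cos(t1+t2)
       = 4.6*0.788 + 2.3*0.3256 = 4.3737 m
tau1 = m1*g*x_c1 + m2*g*x_c2
     = 15*9.81*1.8124 + 4*9.81*4.3737
     = 266.6983 + 171.6223
     = 438.3206 Nm


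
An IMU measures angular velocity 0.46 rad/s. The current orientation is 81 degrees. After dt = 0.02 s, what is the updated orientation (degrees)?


delta_theta = w * dt = 0.46 * 0.02 = 0.0092 rad
= 0.5271 deg
theta_new = 81 + 0.5271 = 81.5271 deg


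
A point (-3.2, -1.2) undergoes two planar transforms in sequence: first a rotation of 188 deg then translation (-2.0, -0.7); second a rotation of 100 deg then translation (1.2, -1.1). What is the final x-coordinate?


After transform 1:
x1 = cos(188)*-3.2 - sin(188)*-1.2 + -2.0 = 1.0019
y1 = sin(188)*-3.2 + cos(188)*-1.2 + -0.7 = 0.9337
After transform 2:
x2 = cos(100)*1.0019 - sin(100)*0.9337 + 1.2
= 0.1065


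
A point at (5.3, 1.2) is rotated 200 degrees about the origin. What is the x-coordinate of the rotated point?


x' = x*cos(theta) - y*sin(theta)
cos(200 deg) = -0.9397, sin(200 deg) = -0.342
x' = 5.3 * -0.9397 - 1.2 * -0.342
= -4.9804 - -0.4104
= -4.5699


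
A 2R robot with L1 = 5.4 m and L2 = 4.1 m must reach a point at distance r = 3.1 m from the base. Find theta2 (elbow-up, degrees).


cos(theta2) = (r^2 - L1^2 - L2^2) / (2*L1*L2)
cos(theta2) = (9.61 - 29.16 - 16.81) / 44.28
cos(theta2) = -0.821138
theta2 = 145.1989 degrees


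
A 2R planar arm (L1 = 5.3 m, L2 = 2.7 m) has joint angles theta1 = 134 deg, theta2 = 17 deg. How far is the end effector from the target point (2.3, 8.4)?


End effector via forward kinematics:
x = L1*cos(t1) + L2*cos(t1+t2) = -6.0432
y = L1*sin(t1) + L2*sin(t1+t2) = 5.1215
Distance to target:
d = sqrt((2.3 - -6.0432)^2 + (8.4 - 5.1215)^2)
= sqrt(69.6084 + 10.7486)
= 8.9642 m


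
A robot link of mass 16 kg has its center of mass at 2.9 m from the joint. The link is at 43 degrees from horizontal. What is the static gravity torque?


tau = m*g*L*cos(angle)
= 16 * 9.81 * 2.9 * cos(43 deg)
= 16 * 9.81 * 2.9 * 0.7314
= 332.9005 Nm


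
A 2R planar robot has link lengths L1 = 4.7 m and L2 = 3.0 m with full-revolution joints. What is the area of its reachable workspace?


r_max = L1 + L2 = 7.7 m
r_min = |L1 - L2| = 1.7 m
Area = pi*(r_max^2 - r_min^2)
= pi*(59.29 - 2.89)
= pi * 56.4
= 177.1858 m^2


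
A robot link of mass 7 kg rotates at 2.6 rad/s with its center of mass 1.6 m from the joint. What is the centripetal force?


F = m * omega^2 * r
= 7 * 2.6^2 * 1.6
= 7 * 6.76 * 1.6
= 75.712 N


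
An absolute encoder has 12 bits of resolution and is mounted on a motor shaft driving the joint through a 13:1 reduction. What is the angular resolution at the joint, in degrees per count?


counts = 2^12 = 4096
effective counts at joint = 4096 * 13 = 53248
resolution = 360 / 53248
= 0.0068 deg/count


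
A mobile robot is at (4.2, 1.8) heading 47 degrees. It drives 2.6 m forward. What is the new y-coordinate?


y_new = y0 + d*sin(theta)
= 1.8 + 2.6*sin(47)
= 1.8 + 1.9015
= 3.7015


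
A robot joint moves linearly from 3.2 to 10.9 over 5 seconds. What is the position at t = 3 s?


s = t/T = 3/5 = 0.6
p(t) = p0 + (pf-p0)*s
= 3.2 + (10.9 - 3.2) * 0.6
= 7.82


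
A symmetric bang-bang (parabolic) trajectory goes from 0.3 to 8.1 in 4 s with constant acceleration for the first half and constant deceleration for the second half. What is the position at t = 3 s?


Symmetric rest-to-rest: each phase covers (pf-p0)/2 in time T/2. 0.5*a*(T/2)^2 = (pf-p0)/2 => a = 4*(pf-p0)/T^2
a = 4*(8.1-0.3)/4^2 = 1.95
t = 3 is in the deceleration phase (t > T/2).
p = pf - 0.5*a*(T-t)^2 = 8.1 - 0.5*1.95*1^2
= 7.125


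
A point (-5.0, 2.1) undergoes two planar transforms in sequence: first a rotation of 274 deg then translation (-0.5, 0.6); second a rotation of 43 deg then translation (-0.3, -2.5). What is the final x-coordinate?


After transform 1:
x1 = cos(274)*-5.0 - sin(274)*2.1 + -0.5 = 1.2461
y1 = sin(274)*-5.0 + cos(274)*2.1 + 0.6 = 5.7343
After transform 2:
x2 = cos(43)*1.2461 - sin(43)*5.7343 + -0.3
= -3.2994


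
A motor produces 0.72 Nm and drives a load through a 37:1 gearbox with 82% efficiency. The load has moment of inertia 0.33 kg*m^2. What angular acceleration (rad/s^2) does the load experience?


tau_out = tau_motor * N * eta
= 0.72 * 37 * 0.82 = 21.8448 Nm
alpha = tau_out / I = 21.8448 / 0.33
= 66.1964 rad/s^2


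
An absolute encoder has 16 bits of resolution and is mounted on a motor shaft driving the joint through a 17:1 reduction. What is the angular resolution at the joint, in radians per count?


counts = 2^16 = 65536
effective counts at joint = 65536 * 17 = 1114112
resolution = 2*pi / 1114112
= 5.6396e-06 rad/count


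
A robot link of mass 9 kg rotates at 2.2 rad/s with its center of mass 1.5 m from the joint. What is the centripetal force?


F = m * omega^2 * r
= 9 * 2.2^2 * 1.5
= 9 * 4.84 * 1.5
= 65.34 N


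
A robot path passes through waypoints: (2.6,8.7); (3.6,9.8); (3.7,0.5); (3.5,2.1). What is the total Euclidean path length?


Segment lengths:
  seg1 = sqrt((1.0)^2 + (1.1)^2) = 1.4866
  seg2 = sqrt((0.1)^2 + (-9.3)^2) = 9.3005
  seg3 = sqrt((-0.2)^2 + (1.6)^2) = 1.6125
Total = 12.3996


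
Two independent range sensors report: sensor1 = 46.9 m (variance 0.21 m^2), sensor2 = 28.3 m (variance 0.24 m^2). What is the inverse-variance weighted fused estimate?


w1 = (1/var1) / (1/var1 + 1/var2)
   = 4.7619 / (4.7619 + 4.1667) = 0.5333
w2 = 1 - w1 = 0.4667
fused = w1*s1 + w2*s2 = 25.0133 + 13.2067
= 38.22 m


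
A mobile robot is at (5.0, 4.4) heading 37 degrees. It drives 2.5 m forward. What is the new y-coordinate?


y_new = y0 + d*sin(theta)
= 4.4 + 2.5*sin(37)
= 4.4 + 1.5045
= 5.9045


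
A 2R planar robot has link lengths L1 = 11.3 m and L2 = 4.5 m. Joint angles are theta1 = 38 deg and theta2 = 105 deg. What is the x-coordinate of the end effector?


Convert angles to radians: theta1 = 0.6632, theta2 = 1.8326
x = L1*cos(theta1) + L2*cos(theta1+theta2)
x = 8.9045 + -3.5939
x = 5.3107


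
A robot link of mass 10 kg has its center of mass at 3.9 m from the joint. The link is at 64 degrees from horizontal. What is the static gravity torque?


tau = m*g*L*cos(angle)
= 10 * 9.81 * 3.9 * cos(64 deg)
= 10 * 9.81 * 3.9 * 0.4384
= 167.7164 Nm


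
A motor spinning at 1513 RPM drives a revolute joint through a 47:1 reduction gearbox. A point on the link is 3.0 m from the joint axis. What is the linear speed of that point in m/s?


omega_motor = 1513 * 2*pi/60 = 158.441 rad/s
omega_joint = omega_motor / 47 = 3.3711 rad/s
v = omega_joint * r = 3.3711 * 3.0
= 10.1133 m/s


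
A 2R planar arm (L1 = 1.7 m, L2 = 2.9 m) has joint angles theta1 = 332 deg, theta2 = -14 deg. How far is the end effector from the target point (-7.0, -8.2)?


End effector via forward kinematics:
x = L1*cos(t1) + L2*cos(t1+t2) = 3.6561
y = L1*sin(t1) + L2*sin(t1+t2) = -2.7386
Distance to target:
d = sqrt((-7.0 - 3.6561)^2 + (-8.2 - -2.7386)^2)
= sqrt(113.5531 + 29.8271)
= 11.9741 m


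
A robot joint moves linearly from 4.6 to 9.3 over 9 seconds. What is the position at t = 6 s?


s = t/T = 6/9 = 0.6667
p(t) = p0 + (pf-p0)*s
= 4.6 + (9.3 - 4.6) * 0.6667
= 7.7333


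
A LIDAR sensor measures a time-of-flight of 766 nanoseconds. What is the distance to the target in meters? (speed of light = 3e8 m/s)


tof = 766 ns = 7.66e-07 s
dist = c * tof / 2
= 3e8 * 7.66e-07 / 2
= 114.9 m


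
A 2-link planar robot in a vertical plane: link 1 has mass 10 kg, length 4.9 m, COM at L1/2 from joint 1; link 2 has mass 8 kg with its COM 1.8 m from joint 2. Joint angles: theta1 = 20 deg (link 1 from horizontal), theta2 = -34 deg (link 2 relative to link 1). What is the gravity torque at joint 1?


Horizontal distance from joint 1 to link-1 COM:
  x_c1 = (L1/2)*cos(t1) = 2.45 * 0.9397 = 2.3022 m
Horizontal distance from joint 1 to link-2 COM:
  x_c2 = L1*cos(t1) + Lc2*cos(t1+t2)
       = 4.9*0.9397 + 1.8*0.9703 = 6.351 m
tau1 = m1*g*x_c1 + m2*g*x_c2
     = 10*9.81*2.3022 + 8*9.81*6.351
     = 225.8504 + 498.4285
     = 724.279 Nm


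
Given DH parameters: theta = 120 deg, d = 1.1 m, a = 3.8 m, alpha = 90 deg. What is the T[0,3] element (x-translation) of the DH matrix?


T[0,3] = a * cos(theta)
= 3.8 * cos(120 deg)
= 3.8 * -0.5
= -1.9


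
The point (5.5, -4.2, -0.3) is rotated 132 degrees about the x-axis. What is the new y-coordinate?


Rotation about x-axis: y' = y*cos(theta) - z*sin(theta)
= -4.2 * -0.6691 - -0.3 * 0.7431
= 3.0333


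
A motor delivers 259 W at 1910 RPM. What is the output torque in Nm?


omega = 1910 * 2*pi/60 = 200.0147 rad/s
tau = P / omega = 259 / 200.0147
= 1.2949 Nm


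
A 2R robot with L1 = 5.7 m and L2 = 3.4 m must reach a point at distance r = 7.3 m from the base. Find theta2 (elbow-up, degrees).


cos(theta2) = (r^2 - L1^2 - L2^2) / (2*L1*L2)
cos(theta2) = (53.29 - 32.49 - 11.56) / 38.76
cos(theta2) = 0.23839
theta2 = 76.2085 degrees


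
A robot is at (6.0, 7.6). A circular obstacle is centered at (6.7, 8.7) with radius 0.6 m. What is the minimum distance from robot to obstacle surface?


center_dist = sqrt((6.0-6.7)^2 + (7.6-8.7)^2)
= sqrt(0.49 + 1.21)
= 1.3038
min_dist = center_dist - radius = 1.3038 - 0.6 = 0.7038 m


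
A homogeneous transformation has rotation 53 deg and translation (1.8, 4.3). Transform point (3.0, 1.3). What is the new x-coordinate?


x' = cos(theta)*px - sin(theta)*py + tx
= 0.6018*3.0 - 0.7986*1.3 + 1.8
= 2.5672


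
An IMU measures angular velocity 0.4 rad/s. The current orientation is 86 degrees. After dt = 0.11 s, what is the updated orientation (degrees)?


delta_theta = w * dt = 0.4 * 0.11 = 0.044 rad
= 2.521 deg
theta_new = 86 + 2.521 = 88.521 deg


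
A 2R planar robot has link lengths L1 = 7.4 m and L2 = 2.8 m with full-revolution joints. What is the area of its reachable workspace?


r_max = L1 + L2 = 10.2 m
r_min = |L1 - L2| = 4.6 m
Area = pi*(r_max^2 - r_min^2)
= pi*(104.04 - 21.16)
= pi * 82.88
= 260.3752 m^2


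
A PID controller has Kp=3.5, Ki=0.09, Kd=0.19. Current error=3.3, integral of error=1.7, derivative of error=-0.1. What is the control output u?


u = Kp*e + Ki*int(e) + Kd*de/dt
= 3.5*3.3 + 0.09*1.7 + 0.19*(-0.1)
= 11.55 + 0.153 + -0.019
= 11.684


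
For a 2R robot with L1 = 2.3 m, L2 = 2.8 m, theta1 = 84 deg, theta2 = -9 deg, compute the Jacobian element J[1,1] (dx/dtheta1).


J[1,1] = -L1*sin(t1) - L2*sin(t1+t2)
= -2.3*sin(84) - 2.8*sin(75)
= -4.992


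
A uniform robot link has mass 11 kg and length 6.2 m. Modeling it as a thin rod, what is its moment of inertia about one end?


I = (1/3) * m * L^2
= (1/3) * 11 * 6.2^2
= 0.333333 * 11 * 38.44
= 140.9467 kg*m^2
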